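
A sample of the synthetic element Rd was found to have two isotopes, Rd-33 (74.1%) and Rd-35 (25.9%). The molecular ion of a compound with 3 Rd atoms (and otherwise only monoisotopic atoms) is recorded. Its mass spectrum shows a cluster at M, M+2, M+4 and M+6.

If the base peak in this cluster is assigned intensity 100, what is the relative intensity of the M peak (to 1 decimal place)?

95.4

Binomial terms of (0.741 + 0.259)^3: M 0.4069, M+2 0.4266, M+4 0.1491, M+6 0.0174 → M+2 is the base peak.
P(M+2) = C(3,1) × 0.741^2 × 0.259^1 = 3 × 0.549081 × 0.2590 = 0.426636 (base)
P(M) = C(3,0) × 0.741^3 × 0.259^0 = 1 × 0.40686902 × 1.0000 = 0.406869
Relative intensity = 0.406869 / 0.426636 × 100 = 95.4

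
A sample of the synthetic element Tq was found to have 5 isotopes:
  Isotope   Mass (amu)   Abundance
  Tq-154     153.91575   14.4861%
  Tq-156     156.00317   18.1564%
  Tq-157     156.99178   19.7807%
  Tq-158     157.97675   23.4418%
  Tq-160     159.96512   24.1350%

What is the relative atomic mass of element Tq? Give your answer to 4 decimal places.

The abundance-weighted mean is 0.144861 × 153.91575 + 0.181564 × 156.00317 + 0.197807 × 156.99178 + 0.234418 × 157.97675 + 0.241350 × 159.96512
= 22.296389 + 28.324560 + 31.054073 + 37.032594 + 38.607582 = 157.315198 amu

157.3152 amu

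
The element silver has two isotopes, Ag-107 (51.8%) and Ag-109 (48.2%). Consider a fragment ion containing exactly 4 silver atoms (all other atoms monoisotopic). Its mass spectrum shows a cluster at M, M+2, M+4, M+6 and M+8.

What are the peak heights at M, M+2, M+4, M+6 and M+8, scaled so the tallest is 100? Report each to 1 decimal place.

19.2 : 71.6 : 100.0 : 62.0 : 14.4

The 4 Ag atoms are independent, so intensities follow the terms of (0.518 + 0.482)^4.
P(M) = 0.518^4 = 0.071998
P(M+2) = 4 × 0.518^3 × 0.482^1 = 0.267976
P(M+4) = 6 × 0.518^2 × 0.482^2 = 0.374029
P(M+6) = 4 × 0.518^1 × 0.482^3 = 0.232023
P(M+8) = 0.482^4 = 0.053974
The M+4 peak is largest (0.374029); scaling to 100 gives 19.2 : 71.6 : 100.0 : 62.0 : 14.4.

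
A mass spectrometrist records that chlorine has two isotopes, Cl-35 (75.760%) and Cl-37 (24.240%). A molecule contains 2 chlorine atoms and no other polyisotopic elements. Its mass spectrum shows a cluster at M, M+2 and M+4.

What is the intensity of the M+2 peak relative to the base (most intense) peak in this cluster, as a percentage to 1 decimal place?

Term probabilities: M 0.5740, M+2 0.3673, M+4 0.0588. Base peak = M.
P(M) = C(2,0) × 0.75760^2 × 0.24240^0 = 1 × 0.57395776 × 1.0000 = 0.573958 (base)
P(M+2) = C(2,1) × 0.75760^1 × 0.24240^1 = 2 × 0.7576 × 0.2424 = 0.367284
Relative intensity = 0.367284 / 0.573958 × 100 = 64.0

64.0%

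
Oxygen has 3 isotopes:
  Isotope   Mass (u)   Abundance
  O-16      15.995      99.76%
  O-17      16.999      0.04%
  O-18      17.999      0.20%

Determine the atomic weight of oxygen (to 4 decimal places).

Ar = Σ fᵢ·mᵢ = 0.9976 × 15.995 + 0.0004 × 16.999 + 0.0020 × 17.999
= 15.95661 + 0.00680 + 0.03600 = 15.99941 u

15.9994 u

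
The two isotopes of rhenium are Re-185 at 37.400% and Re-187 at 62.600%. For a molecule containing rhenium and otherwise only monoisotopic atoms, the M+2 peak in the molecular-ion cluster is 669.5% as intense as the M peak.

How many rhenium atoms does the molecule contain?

The M+2/M ratio from n Re atoms is n · q/p = n · 0.62600/0.37400.
n = 6.695 × 0.37400/0.62600 = 4.00 ≈ 4

4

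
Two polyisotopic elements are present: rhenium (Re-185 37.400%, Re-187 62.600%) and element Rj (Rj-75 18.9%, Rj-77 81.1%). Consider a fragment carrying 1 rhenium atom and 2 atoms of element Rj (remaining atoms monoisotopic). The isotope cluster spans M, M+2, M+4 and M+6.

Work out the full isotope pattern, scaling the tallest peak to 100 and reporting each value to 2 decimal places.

Rhenium pattern (n=1): 0.3740 : 0.6260
Element Rj pattern (n=2): 0.035721 : 0.306558 : 0.657721
Convolve the two distributions (both contribute in 2-u steps):
  M: 0.3740×0.035721 = 0.013360
  M+2: 0.3740×0.306558 + 0.6260×0.035721 = 0.137014
  M+4: 0.3740×0.657721 + 0.6260×0.306558 = 0.437893
  M+6: 0.6260×0.657721 = 0.411733
Scale to base peak (0.437893) = 100: 3.05 : 31.29 : 100.00 : 94.03

3.05 : 31.29 : 100.00 : 94.03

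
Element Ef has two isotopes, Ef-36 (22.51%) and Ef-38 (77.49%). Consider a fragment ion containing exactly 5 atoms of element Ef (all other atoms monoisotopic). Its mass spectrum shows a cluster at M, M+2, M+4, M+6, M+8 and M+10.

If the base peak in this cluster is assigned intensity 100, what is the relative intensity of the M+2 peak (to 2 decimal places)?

Binomial terms of (0.2251 + 0.7749)^5: M 0.0006, M+2 0.0099, M+4 0.0685, M+6 0.2358, M+8 0.4058, M+10 0.2794 → M+8 is the base peak.
P(M+8) = C(5,4) × 0.2251^1 × 0.7749^4 = 5 × 0.2251 × 0.36056423 = 0.405815 (base)
P(M+2) = C(5,1) × 0.2251^4 × 0.7749^1 = 5 × 0.00256745 × 0.7749 = 0.009948
Relative intensity = 0.009948 / 0.405815 × 100 = 2.45

2.45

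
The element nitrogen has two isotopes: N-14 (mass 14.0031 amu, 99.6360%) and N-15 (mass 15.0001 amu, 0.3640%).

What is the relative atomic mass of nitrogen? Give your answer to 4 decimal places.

14.0067 amu

Ar = Σ fᵢ·mᵢ = 0.996360 × 14.0031 + 0.003640 × 15.0001
= 13.95213 + 0.05460 = 14.00673 amu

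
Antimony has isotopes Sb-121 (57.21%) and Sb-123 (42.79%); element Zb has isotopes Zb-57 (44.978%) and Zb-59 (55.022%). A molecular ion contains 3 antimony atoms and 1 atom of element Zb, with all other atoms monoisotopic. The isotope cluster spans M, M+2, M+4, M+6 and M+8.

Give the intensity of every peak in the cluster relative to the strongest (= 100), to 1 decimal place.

Antimony pattern (n=3): 0.18724742 : 0.42015297 : 0.3142518 : 0.07834781
Element Zb pattern (n=1): 0.44978 : 0.55022
Convolve the two distributions (both contribute in 2-u steps):
  M: 0.18724742×0.44978 = 0.084220
  M+2: 0.18724742×0.55022 + 0.42015297×0.44978 = 0.292004
  M+4: 0.42015297×0.55022 + 0.3142518×0.44978 = 0.372521
  M+6: 0.3142518×0.55022 + 0.07834781×0.44978 = 0.208147
  M+8: 0.07834781×0.55022 = 0.043109
Scale to base peak (0.372521) = 100: 22.6 : 78.4 : 100.0 : 55.9 : 11.6

22.6 : 78.4 : 100.0 : 55.9 : 11.6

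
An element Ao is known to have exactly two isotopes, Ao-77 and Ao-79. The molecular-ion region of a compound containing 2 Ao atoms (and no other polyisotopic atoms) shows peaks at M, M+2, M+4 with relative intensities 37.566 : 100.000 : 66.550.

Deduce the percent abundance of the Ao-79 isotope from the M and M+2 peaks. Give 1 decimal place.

Let p = fractional abundance of Ao-77. I(M+2)/I(M) = [C(2,1)·p^1·(1−p)] / p^2 = 2·(1−p)/p = 100.000/37.566 = 2.6620
(1−p)/p = 2.6620/2 = 1.3310  ⇒  p = 1/(1 + 1.3310) = 0.4290
Ao-77: 42.9%, Ao-79: 57.1%.

57.1%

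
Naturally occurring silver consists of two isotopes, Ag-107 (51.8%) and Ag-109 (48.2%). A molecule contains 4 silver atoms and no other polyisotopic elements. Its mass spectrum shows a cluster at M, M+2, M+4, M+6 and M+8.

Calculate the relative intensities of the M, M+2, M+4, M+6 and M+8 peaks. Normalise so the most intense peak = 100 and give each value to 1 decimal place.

Expanding (0.518 + 0.482)^4:
P(M) = 0.518^4 = 0.071998
P(M+2) = 4 × 0.518^3 × 0.482^1 = 0.267976
P(M+4) = 6 × 0.518^2 × 0.482^2 = 0.374029
P(M+6) = 4 × 0.518^1 × 0.482^3 = 0.232023
P(M+8) = 0.482^4 = 0.053974
The M+4 peak is largest (0.374029); scaling to 100 gives 19.2 : 71.6 : 100.0 : 62.0 : 14.4.

19.2 : 71.6 : 100.0 : 62.0 : 14.4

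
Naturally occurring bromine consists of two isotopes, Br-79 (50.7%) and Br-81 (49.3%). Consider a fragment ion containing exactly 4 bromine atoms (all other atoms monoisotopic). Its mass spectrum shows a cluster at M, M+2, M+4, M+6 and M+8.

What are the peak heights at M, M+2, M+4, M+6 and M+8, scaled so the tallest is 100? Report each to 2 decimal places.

17.63 : 68.56 : 100.00 : 64.83 : 15.76

Each Br atom is independently Br-79 (p = 0.507) or Br-81 (q = 0.493); the cluster is the binomial expansion (p + q)^4.
P(M) = 0.507^4 = 0.066074
P(M+2) = 4 × 0.507^3 × 0.493^1 = 0.256999
P(M+4) = 6 × 0.507^2 × 0.493^2 = 0.374853
P(M+6) = 4 × 0.507^1 × 0.493^3 = 0.243001
P(M+8) = 0.493^4 = 0.059073
The M+4 peak is largest (0.374853); scaling to 100 gives 17.63 : 68.56 : 100.00 : 64.83 : 15.76.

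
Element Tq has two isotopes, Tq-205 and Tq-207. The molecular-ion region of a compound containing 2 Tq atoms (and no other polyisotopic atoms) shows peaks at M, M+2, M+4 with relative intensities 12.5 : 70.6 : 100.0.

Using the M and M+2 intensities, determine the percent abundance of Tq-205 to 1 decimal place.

Let p = fractional abundance of Tq-205. I(M+2)/I(M) = [C(2,1)·p^1·(1−p)] / p^2 = 2·(1−p)/p = 70.6/12.5 = 5.6480
(1−p)/p = 5.6480/2 = 2.8240  ⇒  p = 1/(1 + 2.8240) = 0.2615
Tq-205: 26.2%, Tq-207: 73.8%.

26.2%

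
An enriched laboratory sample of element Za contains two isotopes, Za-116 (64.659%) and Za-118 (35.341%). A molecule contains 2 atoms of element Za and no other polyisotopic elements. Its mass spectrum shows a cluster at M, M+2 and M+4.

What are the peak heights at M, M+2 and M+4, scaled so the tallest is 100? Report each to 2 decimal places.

Each Za atom is independently Za-116 (p = 0.64659) or Za-118 (q = 0.35341); the cluster is the binomial expansion (p + q)^2.
P(M) = 0.64659^2 = 0.418079
P(M+2) = 2 × 0.64659^1 × 0.35341^1 = 0.457023
P(M+4) = 0.35341^2 = 0.124899
The M+2 peak is largest (0.457023); scaling to 100 gives 91.48 : 100.00 : 27.33.

91.48 : 100.00 : 27.33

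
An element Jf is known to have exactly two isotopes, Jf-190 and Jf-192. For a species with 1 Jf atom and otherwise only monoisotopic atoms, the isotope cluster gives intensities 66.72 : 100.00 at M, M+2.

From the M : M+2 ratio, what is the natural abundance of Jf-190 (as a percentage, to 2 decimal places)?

If p is the fraction of Jf that is Jf-190, then I(M+2)/I(M) = [C(1,1)·p^0·(1−p)] / p^1 = 1·(1−p)/p = 100.00/66.72 = 1.4988
(1−p)/p = 1.4988/1 = 1.4988  ⇒  p = 1/(1 + 1.4988) = 0.4002
Jf-190: 40.02%, Jf-192: 59.98%.

40.02%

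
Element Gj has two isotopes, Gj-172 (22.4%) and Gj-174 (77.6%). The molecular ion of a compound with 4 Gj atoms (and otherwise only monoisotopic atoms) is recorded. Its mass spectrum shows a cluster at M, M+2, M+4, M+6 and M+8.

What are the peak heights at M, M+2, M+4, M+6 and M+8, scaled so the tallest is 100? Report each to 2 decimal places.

0.60 : 8.33 : 43.30 : 100.00 : 86.61

The 4 Gj atoms are independent, so intensities follow the terms of (0.224 + 0.776)^4.
P(M) = 0.224^4 = 0.002518
P(M+2) = 4 × 0.224^3 × 0.776^1 = 0.034887
P(M+4) = 6 × 0.224^2 × 0.776^2 = 0.181289
P(M+6) = 4 × 0.224^1 × 0.776^3 = 0.418691
P(M+8) = 0.776^4 = 0.362616
The M+6 peak is largest (0.418691); scaling to 100 gives 0.60 : 8.33 : 43.30 : 100.00 : 86.61.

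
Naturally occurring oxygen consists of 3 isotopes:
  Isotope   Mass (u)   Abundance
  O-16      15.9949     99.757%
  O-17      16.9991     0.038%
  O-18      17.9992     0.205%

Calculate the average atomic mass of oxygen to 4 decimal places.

Average mass = Σ (abundance × isotope mass) = 0.99757 × 15.9949 + 0.00038 × 16.9991 + 0.00205 × 17.9992
= 15.95603 + 0.00646 + 0.03690 = 15.99939 u

15.9994 u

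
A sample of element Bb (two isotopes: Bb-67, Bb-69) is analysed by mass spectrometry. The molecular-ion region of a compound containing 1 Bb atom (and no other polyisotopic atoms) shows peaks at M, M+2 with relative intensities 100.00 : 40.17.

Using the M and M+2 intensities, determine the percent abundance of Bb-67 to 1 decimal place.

Write p for the Bb-67 fraction. I(M+2)/I(M) = [C(1,1)·p^0·(1−p)] / p^1 = 1·(1−p)/p = 40.17/100.00 = 0.4017
(1−p)/p = 0.4017/1 = 0.4017  ⇒  p = 1/(1 + 0.4017) = 0.7134
Bb-67: 71.3%, Bb-69: 28.7%.

71.3%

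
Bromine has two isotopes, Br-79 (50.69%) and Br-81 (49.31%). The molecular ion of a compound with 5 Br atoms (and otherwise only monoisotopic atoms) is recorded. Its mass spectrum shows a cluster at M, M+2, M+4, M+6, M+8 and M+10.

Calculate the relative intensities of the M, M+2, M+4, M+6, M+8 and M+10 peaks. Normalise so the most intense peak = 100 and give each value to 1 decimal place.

The 5 Br atoms are independent, so intensities follow the terms of (0.5069 + 0.4931)^5.
P(M) = 0.5069^5 = 0.033467
P(M+2) = 5 × 0.5069^4 × 0.4931^1 = 0.162777
P(M+4) = 10 × 0.5069^3 × 0.4931^2 = 0.316692
P(M+6) = 10 × 0.5069^2 × 0.4931^3 = 0.308070
P(M+8) = 5 × 0.5069^1 × 0.4931^4 = 0.149842
P(M+10) = 0.4931^5 = 0.029152
The M+4 peak is largest (0.316692); scaling to 100 gives 10.6 : 51.4 : 100.0 : 97.3 : 47.3 : 9.2.

10.6 : 51.4 : 100.0 : 97.3 : 47.3 : 9.2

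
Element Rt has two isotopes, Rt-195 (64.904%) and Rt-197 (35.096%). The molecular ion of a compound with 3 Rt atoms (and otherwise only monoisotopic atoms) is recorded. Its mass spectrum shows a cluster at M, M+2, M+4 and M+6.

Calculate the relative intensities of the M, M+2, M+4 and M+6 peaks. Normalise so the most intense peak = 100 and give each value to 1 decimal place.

The 3 Rt atoms are independent, so intensities follow the terms of (0.64904 + 0.35096)^3.
P(M) = 0.64904^3 = 0.273410
P(M+2) = 3 × 0.64904^2 × 0.35096^1 = 0.443529
P(M+4) = 3 × 0.64904^1 × 0.35096^2 = 0.239832
P(M+6) = 0.35096^3 = 0.043229
The M+2 peak is largest (0.443529); scaling to 100 gives 61.6 : 100.0 : 54.1 : 9.7.

61.6 : 100.0 : 54.1 : 9.7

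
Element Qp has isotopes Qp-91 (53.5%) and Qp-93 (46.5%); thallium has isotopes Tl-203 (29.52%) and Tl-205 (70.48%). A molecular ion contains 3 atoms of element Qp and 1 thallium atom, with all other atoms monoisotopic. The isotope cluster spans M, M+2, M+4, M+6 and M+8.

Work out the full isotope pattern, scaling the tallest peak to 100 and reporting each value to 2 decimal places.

11.78 : 58.82 : 100.00 : 71.45 : 18.46

Element Qp pattern (n=3): 0.15313038 : 0.39928388 : 0.34704112 : 0.10054462
Thallium pattern (n=1): 0.2952 : 0.7048
Convolve the two distributions (both contribute in 2-u steps):
  M: 0.15313038×0.2952 = 0.045204
  M+2: 0.15313038×0.7048 + 0.39928388×0.2952 = 0.225795
  M+4: 0.39928388×0.7048 + 0.34704112×0.2952 = 0.383862
  M+6: 0.34704112×0.7048 + 0.10054462×0.2952 = 0.274275
  M+8: 0.10054462×0.7048 = 0.070864
Scale to base peak (0.383862) = 100: 11.78 : 58.82 : 100.00 : 71.45 : 18.46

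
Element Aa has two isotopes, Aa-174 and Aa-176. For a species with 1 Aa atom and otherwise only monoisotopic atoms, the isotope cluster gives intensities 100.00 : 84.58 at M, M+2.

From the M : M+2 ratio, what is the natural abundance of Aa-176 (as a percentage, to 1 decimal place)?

45.8%

Let p = fractional abundance of Aa-174. I(M+2)/I(M) = [C(1,1)·p^0·(1−p)] / p^1 = 1·(1−p)/p = 84.58/100.00 = 0.8458
(1−p)/p = 0.8458/1 = 0.8458  ⇒  p = 1/(1 + 0.8458) = 0.5418
Aa-174: 54.2%, Aa-176: 45.8%.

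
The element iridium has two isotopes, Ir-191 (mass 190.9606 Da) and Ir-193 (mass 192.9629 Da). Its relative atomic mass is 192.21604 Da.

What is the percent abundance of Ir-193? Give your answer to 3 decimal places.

With x = fraction of Ir-191 (so Ir-193 is 1 − x):
190.9606·x + 192.9629·(1 − x) = 192.21604
(190.9606 − 192.9629)·x = 192.21604 − 192.9629
x = -0.74686 / -2.0023 = 0.37300 → 37.300% Ir-191, 62.700% Ir-193.

62.700%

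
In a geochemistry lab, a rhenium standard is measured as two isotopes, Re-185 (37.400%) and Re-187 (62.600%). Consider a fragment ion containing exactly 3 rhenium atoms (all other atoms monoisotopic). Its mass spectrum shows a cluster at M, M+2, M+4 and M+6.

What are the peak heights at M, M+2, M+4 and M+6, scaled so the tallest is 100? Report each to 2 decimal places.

11.90 : 59.74 : 100.00 : 55.79

Expanding (0.37400 + 0.62600)^3:
P(M) = 0.37400^3 = 0.052314
P(M+2) = 3 × 0.37400^2 × 0.62600^1 = 0.262687
P(M+4) = 3 × 0.37400^1 × 0.62600^2 = 0.439685
P(M+6) = 0.62600^3 = 0.245314
The M+4 peak is largest (0.439685); scaling to 100 gives 11.90 : 59.74 : 100.00 : 55.79.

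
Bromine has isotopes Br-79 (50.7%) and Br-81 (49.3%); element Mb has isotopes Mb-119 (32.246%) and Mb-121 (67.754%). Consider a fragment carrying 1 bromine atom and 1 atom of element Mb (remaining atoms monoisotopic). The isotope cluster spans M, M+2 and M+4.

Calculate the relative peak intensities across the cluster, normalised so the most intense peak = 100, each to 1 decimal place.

Bromine pattern (n=1): 0.5070 : 0.4930
Element Mb pattern (n=1): 0.32246 : 0.67754
Convolve the two distributions (both contribute in 2-u steps):
  M: 0.5070×0.32246 = 0.163487
  M+2: 0.5070×0.67754 + 0.4930×0.32246 = 0.502486
  M+4: 0.4930×0.67754 = 0.334027
Scale to base peak (0.502486) = 100: 32.5 : 100.0 : 66.5

32.5 : 100.0 : 66.5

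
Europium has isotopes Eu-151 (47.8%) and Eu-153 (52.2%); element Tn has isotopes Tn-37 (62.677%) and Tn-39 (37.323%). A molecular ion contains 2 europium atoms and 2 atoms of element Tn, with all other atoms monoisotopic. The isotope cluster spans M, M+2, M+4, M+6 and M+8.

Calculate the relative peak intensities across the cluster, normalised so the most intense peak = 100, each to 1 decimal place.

24.1 : 81.4 : 100.0 : 52.9 : 10.2

Europium pattern (n=2): 0.228484 : 0.499032 : 0.272484
Element Tn pattern (n=2): 0.39284063 : 0.46785873 : 0.13930063
Convolve the two distributions (both contribute in 2-u steps):
  M: 0.228484×0.39284063 = 0.089758
  M+2: 0.228484×0.46785873 + 0.499032×0.39284063 = 0.302938
  M+4: 0.228484×0.13930063 + 0.499032×0.46785873 + 0.272484×0.39284063 = 0.372347
  M+6: 0.499032×0.13930063 + 0.272484×0.46785873 = 0.196999
  M+8: 0.272484×0.13930063 = 0.037957
Scale to base peak (0.372347) = 100: 24.1 : 81.4 : 100.0 : 52.9 : 10.2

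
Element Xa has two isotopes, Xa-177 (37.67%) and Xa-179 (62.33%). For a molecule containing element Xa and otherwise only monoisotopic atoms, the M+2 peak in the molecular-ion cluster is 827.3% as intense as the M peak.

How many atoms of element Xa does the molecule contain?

5

For n independent Xa atoms, I(M+2)/I(M) = n · (abundance Xa-179) / (abundance Xa-177) = n · 0.6233/0.3767.
n = 8.273 × 0.3767/0.6233 = 5.00 ≈ 5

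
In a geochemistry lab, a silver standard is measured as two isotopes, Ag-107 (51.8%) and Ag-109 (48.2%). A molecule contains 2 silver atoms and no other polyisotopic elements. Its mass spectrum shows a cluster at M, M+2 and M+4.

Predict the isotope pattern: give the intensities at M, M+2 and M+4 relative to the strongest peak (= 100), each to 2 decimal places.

53.73 : 100.00 : 46.53

Expanding (0.518 + 0.482)^2:
P(M) = 0.518^2 = 0.268324
P(M+2) = 2 × 0.518^1 × 0.482^1 = 0.499352
P(M+4) = 0.482^2 = 0.232324
The M+2 peak is largest (0.499352); scaling to 100 gives 53.73 : 100.00 : 46.53.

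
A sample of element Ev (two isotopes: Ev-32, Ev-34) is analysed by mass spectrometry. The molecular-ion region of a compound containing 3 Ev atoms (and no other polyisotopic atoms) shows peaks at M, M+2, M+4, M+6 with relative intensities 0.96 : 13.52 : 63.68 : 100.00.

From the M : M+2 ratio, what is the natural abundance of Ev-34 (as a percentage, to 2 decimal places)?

Write p for the Ev-32 fraction. I(M+2)/I(M) = [C(3,1)·p^2·(1−p)] / p^3 = 3·(1−p)/p = 13.52/0.96 = 14.0833
(1−p)/p = 14.0833/3 = 4.6944  ⇒  p = 1/(1 + 4.6944) = 0.1756
Ev-32: 17.56%, Ev-34: 82.44%.

82.44%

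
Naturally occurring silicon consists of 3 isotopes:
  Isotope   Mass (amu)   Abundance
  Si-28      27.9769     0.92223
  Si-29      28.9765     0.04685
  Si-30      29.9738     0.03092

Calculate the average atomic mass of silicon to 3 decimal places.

28.085 amu

Weight each isotope mass by its fractional abundance: 0.92223 × 27.9769 + 0.04685 × 28.9765 + 0.03092 × 29.9738
= 25.80114 + 1.35755 + 0.92679 = 28.08548 amu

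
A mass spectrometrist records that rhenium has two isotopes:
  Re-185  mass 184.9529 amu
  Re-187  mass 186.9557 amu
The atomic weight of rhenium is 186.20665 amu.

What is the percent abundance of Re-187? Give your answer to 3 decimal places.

Let x be the fractional abundance of Re-185; then Re-187 has abundance 1 − x.
184.9529·x + 186.9557·(1 − x) = 186.20665
(184.9529 − 186.9557)·x = 186.20665 − 186.9557
x = -0.74905 / -2.0028 = 0.37400 → 37.400% Re-185, 62.600% Re-187.

62.600%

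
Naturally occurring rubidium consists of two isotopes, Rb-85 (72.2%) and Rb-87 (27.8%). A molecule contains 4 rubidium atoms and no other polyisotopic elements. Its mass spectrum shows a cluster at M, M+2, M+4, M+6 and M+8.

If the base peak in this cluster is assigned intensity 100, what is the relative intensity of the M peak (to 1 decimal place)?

64.9

(0.722 + 0.278)^4 gives M 0.2717, M+2 0.4185, M+4 0.2417, M+6 0.0620, M+8 0.0060; the largest is M+2.
P(M+2) = C(4,1) × 0.722^3 × 0.278^1 = 4 × 0.37636705 × 0.2780 = 0.418520 (base)
P(M) = C(4,0) × 0.722^4 × 0.278^0 = 1 × 0.27173701 × 1.0000 = 0.271737
Relative intensity = 0.271737 / 0.418520 × 100 = 64.9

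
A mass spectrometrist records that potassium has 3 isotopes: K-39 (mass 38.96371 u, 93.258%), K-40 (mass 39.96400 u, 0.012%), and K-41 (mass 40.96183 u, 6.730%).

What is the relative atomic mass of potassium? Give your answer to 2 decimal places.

39.10 u

Average mass = Σ (abundance × isotope mass) = 0.93258 × 38.96371 + 0.00012 × 39.96400 + 0.06730 × 40.96183
= 36.336777 + 0.004796 + 2.756731 = 39.098304 u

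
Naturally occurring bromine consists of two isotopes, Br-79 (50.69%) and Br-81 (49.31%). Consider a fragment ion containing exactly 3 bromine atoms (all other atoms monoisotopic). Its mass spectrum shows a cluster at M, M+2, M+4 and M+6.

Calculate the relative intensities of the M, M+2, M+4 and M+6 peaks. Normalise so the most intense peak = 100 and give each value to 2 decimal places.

Each Br atom is independently Br-79 (p = 0.5069) or Br-81 (q = 0.4931); the cluster is the binomial expansion (p + q)^3.
P(M) = 0.5069^3 = 0.130247
P(M+2) = 3 × 0.5069^2 × 0.4931^1 = 0.380103
P(M+4) = 3 × 0.5069^1 × 0.4931^2 = 0.369755
P(M+6) = 0.4931^3 = 0.119896
The M+2 peak is largest (0.380103); scaling to 100 gives 34.27 : 100.00 : 97.28 : 31.54.

34.27 : 100.00 : 97.28 : 31.54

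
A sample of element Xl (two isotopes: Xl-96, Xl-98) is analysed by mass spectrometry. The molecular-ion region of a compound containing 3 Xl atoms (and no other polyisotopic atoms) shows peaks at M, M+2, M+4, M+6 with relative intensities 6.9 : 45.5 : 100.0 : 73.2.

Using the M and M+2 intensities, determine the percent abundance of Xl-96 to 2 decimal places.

Let p = fractional abundance of Xl-96. I(M+2)/I(M) = [C(3,1)·p^2·(1−p)] / p^3 = 3·(1−p)/p = 45.5/6.9 = 6.5942
(1−p)/p = 6.5942/3 = 2.1981  ⇒  p = 1/(1 + 2.1981) = 0.3127
Xl-96: 31.27%, Xl-98: 68.73%.

31.27%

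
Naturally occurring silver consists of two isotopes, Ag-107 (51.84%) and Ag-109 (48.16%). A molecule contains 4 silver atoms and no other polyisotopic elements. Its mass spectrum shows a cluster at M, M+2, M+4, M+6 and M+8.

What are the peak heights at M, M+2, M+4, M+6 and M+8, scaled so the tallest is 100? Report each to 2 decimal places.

Each Ag atom is independently Ag-107 (p = 0.5184) or Ag-109 (q = 0.4816); the cluster is the binomial expansion (p + q)^4.
P(M) = 0.5184^4 = 0.072220
P(M+2) = 4 × 0.5184^3 × 0.4816^1 = 0.268375
P(M+4) = 6 × 0.5184^2 × 0.4816^2 = 0.373985
P(M+6) = 4 × 0.5184^1 × 0.4816^3 = 0.231624
P(M+8) = 0.4816^4 = 0.053795
The M+4 peak is largest (0.373985); scaling to 100 gives 19.31 : 71.76 : 100.00 : 61.93 : 14.38.

19.31 : 71.76 : 100.00 : 61.93 : 14.38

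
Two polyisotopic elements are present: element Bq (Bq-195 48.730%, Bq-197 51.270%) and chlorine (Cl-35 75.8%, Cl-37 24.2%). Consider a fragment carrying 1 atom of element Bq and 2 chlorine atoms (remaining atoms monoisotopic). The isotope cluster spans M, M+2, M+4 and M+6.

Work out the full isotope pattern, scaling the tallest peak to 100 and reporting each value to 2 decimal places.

59.15 : 100.00 : 45.77 : 6.34

Element Bq pattern (n=1): 0.4873 : 0.5127
Chlorine pattern (n=2): 0.574564 : 0.366872 : 0.058564
Convolve the two distributions (both contribute in 2-u steps):
  M: 0.4873×0.574564 = 0.279985
  M+2: 0.4873×0.366872 + 0.5127×0.574564 = 0.473356
  M+4: 0.4873×0.058564 + 0.5127×0.366872 = 0.216634
  M+6: 0.5127×0.058564 = 0.030026
Scale to base peak (0.473356) = 100: 59.15 : 100.00 : 45.77 : 6.34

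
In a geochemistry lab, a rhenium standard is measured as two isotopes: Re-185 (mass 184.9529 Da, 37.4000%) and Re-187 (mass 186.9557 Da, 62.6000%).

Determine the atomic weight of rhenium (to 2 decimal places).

Average mass = Σ (abundance × isotope mass) = 0.374000 × 184.9529 + 0.626000 × 186.9557
= 69.17238 + 117.03427 = 186.20665 Da

186.21 Da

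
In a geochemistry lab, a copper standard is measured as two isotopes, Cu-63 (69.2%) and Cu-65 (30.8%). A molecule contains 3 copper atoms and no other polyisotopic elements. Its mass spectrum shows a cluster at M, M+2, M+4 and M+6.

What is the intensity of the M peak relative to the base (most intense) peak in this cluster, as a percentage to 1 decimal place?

(0.692 + 0.308)^3 gives M 0.3314, M+2 0.4425, M+4 0.1969, M+6 0.0292; the largest is M+2.
P(M+2) = C(3,1) × 0.692^2 × 0.308^1 = 3 × 0.478864 × 0.3080 = 0.442470 (base)
P(M) = C(3,0) × 0.692^3 × 0.308^0 = 1 × 0.33137389 × 1.0000 = 0.331374
Relative intensity = 0.331374 / 0.442470 × 100 = 74.9

74.9%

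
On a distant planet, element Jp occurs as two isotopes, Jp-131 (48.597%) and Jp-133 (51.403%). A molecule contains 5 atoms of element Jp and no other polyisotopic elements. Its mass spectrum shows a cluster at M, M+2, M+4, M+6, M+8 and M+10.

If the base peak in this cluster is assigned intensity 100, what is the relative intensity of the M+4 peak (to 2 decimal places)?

94.54

Term probabilities: M 0.0271, M+2 0.1433, M+4 0.3033, M+6 0.3208, M+8 0.1696, M+10 0.0359. Base peak = M+6.
P(M+6) = C(5,3) × 0.48597^2 × 0.51403^3 = 10 × 0.23616684 × 0.13582052 = 0.320763 (base)
P(M+4) = C(5,2) × 0.48597^3 × 0.51403^2 = 10 × 0.11477 × 0.26422684 = 0.303253
Relative intensity = 0.303253 / 0.320763 × 100 = 94.54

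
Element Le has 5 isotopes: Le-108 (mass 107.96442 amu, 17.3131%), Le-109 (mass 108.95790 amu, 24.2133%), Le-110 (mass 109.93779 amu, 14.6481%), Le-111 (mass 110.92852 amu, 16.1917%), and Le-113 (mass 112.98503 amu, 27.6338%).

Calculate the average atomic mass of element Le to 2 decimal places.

Weight each isotope mass by its fractional abundance: 0.173131 × 107.96442 + 0.242133 × 108.95790 + 0.146481 × 109.93779 + 0.161917 × 110.92852 + 0.276338 × 112.98503
= 18.691988 + 26.382303 + 16.103797 + 17.961213 + 31.222057 = 110.361358 amu

110.36 amu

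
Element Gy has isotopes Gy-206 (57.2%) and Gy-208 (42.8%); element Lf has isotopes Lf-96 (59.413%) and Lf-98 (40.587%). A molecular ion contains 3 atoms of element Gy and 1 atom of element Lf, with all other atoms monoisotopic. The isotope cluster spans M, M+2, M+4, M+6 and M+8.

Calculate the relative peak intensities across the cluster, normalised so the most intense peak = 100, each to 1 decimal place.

Element Gy pattern (n=3): 0.18714925 : 0.42010426 : 0.31434374 : 0.07840275
Element Lf pattern (n=1): 0.59413 : 0.40587
Convolve the two distributions (both contribute in 2-u steps):
  M: 0.18714925×0.59413 = 0.111191
  M+2: 0.18714925×0.40587 + 0.42010426×0.59413 = 0.325555
  M+4: 0.42010426×0.40587 + 0.31434374×0.59413 = 0.357269
  M+6: 0.31434374×0.40587 + 0.07840275×0.59413 = 0.174164
  M+8: 0.07840275×0.40587 = 0.031821
Scale to base peak (0.357269) = 100: 31.1 : 91.1 : 100.0 : 48.7 : 8.9

31.1 : 91.1 : 100.0 : 48.7 : 8.9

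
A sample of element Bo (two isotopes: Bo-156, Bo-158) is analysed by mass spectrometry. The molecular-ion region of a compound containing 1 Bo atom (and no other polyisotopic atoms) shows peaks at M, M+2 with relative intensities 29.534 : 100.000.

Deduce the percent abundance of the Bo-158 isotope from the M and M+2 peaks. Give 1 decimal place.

77.2%

Write p for the Bo-156 fraction. I(M+2)/I(M) = [C(1,1)·p^0·(1−p)] / p^1 = 1·(1−p)/p = 100.000/29.534 = 3.3859
(1−p)/p = 3.3859/1 = 3.3859  ⇒  p = 1/(1 + 3.3859) = 0.2280
Bo-156: 22.8%, Bo-158: 77.2%.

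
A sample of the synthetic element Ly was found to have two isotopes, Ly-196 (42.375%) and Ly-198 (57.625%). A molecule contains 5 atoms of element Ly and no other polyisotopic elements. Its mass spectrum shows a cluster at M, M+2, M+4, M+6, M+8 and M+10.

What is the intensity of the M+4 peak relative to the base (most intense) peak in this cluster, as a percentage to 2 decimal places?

(0.42375 + 0.57625)^5 gives M 0.0137, M+2 0.0929, M+4 0.2527, M+6 0.3436, M+8 0.2336, M+10 0.0635; the largest is M+6.
P(M+6) = C(5,3) × 0.42375^2 × 0.57625^3 = 10 × 0.17956406 × 0.19135192 = 0.343599 (base)
P(M+4) = C(5,2) × 0.42375^3 × 0.57625^2 = 10 × 0.07609027 × 0.33206406 = 0.252668
Relative intensity = 0.252668 / 0.343599 × 100 = 73.54

73.54%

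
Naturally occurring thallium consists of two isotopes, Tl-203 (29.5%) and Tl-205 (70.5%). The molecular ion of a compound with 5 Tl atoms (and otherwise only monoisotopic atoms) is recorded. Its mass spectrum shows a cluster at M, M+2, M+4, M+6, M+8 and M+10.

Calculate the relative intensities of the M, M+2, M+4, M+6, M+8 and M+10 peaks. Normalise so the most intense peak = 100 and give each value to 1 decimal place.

0.6 : 7.3 : 35.0 : 83.7 : 100.0 : 47.8

Each Tl atom is independently Tl-203 (p = 0.295) or Tl-205 (q = 0.705); the cluster is the binomial expansion (p + q)^5.
P(M) = 0.295^5 = 0.002234
P(M+2) = 5 × 0.295^4 × 0.705^1 = 0.026696
P(M+4) = 10 × 0.295^3 × 0.705^2 = 0.127598
P(M+6) = 10 × 0.295^2 × 0.705^3 = 0.304938
P(M+8) = 5 × 0.295^1 × 0.705^4 = 0.364375
P(M+10) = 0.705^5 = 0.174159
The M+8 peak is largest (0.364375); scaling to 100 gives 0.6 : 7.3 : 35.0 : 83.7 : 100.0 : 47.8.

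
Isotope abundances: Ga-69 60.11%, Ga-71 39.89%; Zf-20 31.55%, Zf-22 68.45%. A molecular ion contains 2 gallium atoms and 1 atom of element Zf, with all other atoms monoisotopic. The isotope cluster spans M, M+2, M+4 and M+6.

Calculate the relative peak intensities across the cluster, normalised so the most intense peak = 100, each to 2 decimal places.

28.60 : 100.00 : 94.94 : 27.32

Gallium pattern (n=2): 0.36132121 : 0.47955758 : 0.15912121
Element Zf pattern (n=1): 0.3155 : 0.6845
Convolve the two distributions (both contribute in 2-u steps):
  M: 0.36132121×0.3155 = 0.113997
  M+2: 0.36132121×0.6845 + 0.47955758×0.3155 = 0.398625
  M+4: 0.47955758×0.6845 + 0.15912121×0.3155 = 0.378460
  M+6: 0.15912121×0.6845 = 0.108918
Scale to base peak (0.398625) = 100: 28.60 : 100.00 : 94.94 : 27.32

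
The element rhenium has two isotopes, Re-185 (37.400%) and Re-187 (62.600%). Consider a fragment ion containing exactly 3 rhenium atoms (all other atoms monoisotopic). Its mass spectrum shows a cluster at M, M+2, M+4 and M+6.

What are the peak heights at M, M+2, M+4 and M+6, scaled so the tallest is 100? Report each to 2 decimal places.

11.90 : 59.74 : 100.00 : 55.79

The 3 Re atoms are independent, so intensities follow the terms of (0.37400 + 0.62600)^3.
P(M) = 0.37400^3 = 0.052314
P(M+2) = 3 × 0.37400^2 × 0.62600^1 = 0.262687
P(M+4) = 3 × 0.37400^1 × 0.62600^2 = 0.439685
P(M+6) = 0.62600^3 = 0.245314
The M+4 peak is largest (0.439685); scaling to 100 gives 11.90 : 59.74 : 100.00 : 55.79.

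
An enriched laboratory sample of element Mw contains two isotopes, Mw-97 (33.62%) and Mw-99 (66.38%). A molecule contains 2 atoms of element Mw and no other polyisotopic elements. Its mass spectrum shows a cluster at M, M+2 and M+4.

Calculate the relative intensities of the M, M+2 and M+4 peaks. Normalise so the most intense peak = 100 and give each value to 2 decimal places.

Each Mw atom is independently Mw-97 (p = 0.3362) or Mw-99 (q = 0.6638); the cluster is the binomial expansion (p + q)^2.
P(M) = 0.3362^2 = 0.113030
P(M+2) = 2 × 0.3362^1 × 0.6638^1 = 0.446339
P(M+4) = 0.6638^2 = 0.440630
The M+2 peak is largest (0.446339); scaling to 100 gives 25.32 : 100.00 : 98.72.

25.32 : 100.00 : 98.72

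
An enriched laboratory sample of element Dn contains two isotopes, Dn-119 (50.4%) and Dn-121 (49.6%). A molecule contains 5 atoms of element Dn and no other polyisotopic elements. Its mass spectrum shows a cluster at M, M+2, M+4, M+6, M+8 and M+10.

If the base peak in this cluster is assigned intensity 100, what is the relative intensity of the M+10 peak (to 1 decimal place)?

9.5

Term probabilities: M 0.0325, M+2 0.1600, M+4 0.3150, M+6 0.3100, M+8 0.1525, M+10 0.0300. Base peak = M+4.
P(M+4) = C(5,2) × 0.504^3 × 0.496^2 = 10 × 0.12802406 × 0.246016 = 0.314960 (base)
P(M+10) = C(5,5) × 0.504^0 × 0.496^5 = 1 × 1.0000 × 0.03001984 = 0.030020
Relative intensity = 0.030020 / 0.314960 × 100 = 9.5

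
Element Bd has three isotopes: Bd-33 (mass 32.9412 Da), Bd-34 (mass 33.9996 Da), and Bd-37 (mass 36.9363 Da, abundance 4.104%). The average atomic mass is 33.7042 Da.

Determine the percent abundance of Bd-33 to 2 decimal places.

Let x and y be the fractions of Bd-33 and Bd-34. Then x + y = 1 − 0.04104 = 0.95896 and 32.9412x + 33.9996y = 33.7042 − 0.04104×36.9363 = 32.188334248.
Substituting: 32.9412x + 33.9996(0.95896 − x) = 32.188334248
(32.9412 − 33.9996)x = -0.415922168  ⇒  x = 0.39297, y = 0.56599
Bd-33: 39.30%, Bd-34: 56.60%.

39.30%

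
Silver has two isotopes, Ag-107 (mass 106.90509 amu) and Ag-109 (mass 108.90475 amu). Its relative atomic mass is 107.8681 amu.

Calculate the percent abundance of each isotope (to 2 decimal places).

Ag-107: 51.84%, Ag-109: 48.16%

Let x be the fractional abundance of Ag-107; then Ag-109 has abundance 1 − x.
106.90509·x + 108.90475·(1 − x) = 107.8681
(106.90509 − 108.90475)·x = 107.8681 − 108.90475
x = -1.03665 / -1.99966 = 0.51841 → 51.84% Ag-107, 48.16% Ag-109.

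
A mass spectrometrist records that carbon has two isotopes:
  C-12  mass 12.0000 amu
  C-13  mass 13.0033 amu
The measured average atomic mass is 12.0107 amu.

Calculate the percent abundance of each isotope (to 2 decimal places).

C-12: 98.93%, C-13: 1.07%

Writing the weighted mean with unknown fraction x of C-12:
12.0000·x + 13.0033·(1 − x) = 12.0107
(12.0000 − 13.0033)·x = 12.0107 − 13.0033
x = -0.9926 / -1.0033 = 0.98934 → 98.93% C-12, 1.07% C-13.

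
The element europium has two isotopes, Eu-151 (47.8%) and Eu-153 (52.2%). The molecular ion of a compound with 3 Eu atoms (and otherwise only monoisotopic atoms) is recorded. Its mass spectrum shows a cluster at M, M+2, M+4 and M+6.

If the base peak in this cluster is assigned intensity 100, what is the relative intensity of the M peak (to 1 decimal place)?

28.0

Binomial terms of (0.478 + 0.522)^3: M 0.1092, M+2 0.3578, M+4 0.3907, M+6 0.1422 → M+4 is the base peak.
P(M+4) = C(3,2) × 0.478^1 × 0.522^2 = 3 × 0.4780 × 0.272484 = 0.390742 (base)
P(M) = C(3,0) × 0.478^3 × 0.522^0 = 1 × 0.10921535 × 1.0000 = 0.109215
Relative intensity = 0.109215 / 0.390742 × 100 = 28.0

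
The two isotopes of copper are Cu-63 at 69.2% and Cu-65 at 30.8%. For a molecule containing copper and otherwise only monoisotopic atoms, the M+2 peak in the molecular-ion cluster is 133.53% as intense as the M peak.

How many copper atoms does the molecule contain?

With n Cu atoms, P(M+2)/P(M) = C(n,1)·p^(n−1)q / p^n = n·q/p = n · 0.308/0.692.
n = 1.3353 × 0.692/0.308 = 3.00 ≈ 3

3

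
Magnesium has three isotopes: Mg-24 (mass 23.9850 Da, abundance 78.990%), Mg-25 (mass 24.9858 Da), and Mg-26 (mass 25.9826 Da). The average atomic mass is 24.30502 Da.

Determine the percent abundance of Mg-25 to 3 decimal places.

The remaining 21.010% is split between Mg-25 (fraction x) and Mg-26 (fraction 0.21010 − x).
Substituting: 24.9858x + 25.9826(0.21010 − x) = 5.3592685
(24.9858 − 25.9826)x = -0.09967576  ⇒  x = 0.10000, y = 0.11010
Mg-25: 10.000%, Mg-26: 11.010%.

10.000%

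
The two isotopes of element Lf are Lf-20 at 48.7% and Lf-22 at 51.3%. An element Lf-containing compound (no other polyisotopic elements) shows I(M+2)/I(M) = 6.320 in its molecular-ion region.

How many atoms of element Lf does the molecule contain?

For n independent Lf atoms, I(M+2)/I(M) = n · (abundance Lf-22) / (abundance Lf-20) = n · 0.513/0.487.
n = 6.320 × 0.487/0.513 = 6.00 ≈ 6

6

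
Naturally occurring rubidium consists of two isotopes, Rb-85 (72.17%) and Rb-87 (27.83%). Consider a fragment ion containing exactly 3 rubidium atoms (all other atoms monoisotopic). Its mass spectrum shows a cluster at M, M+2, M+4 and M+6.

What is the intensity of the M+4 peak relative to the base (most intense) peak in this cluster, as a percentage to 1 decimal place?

Term probabilities: M 0.3759, M+2 0.4349, M+4 0.1677, M+6 0.0216. Base peak = M+2.
P(M+2) = C(3,1) × 0.7217^2 × 0.2783^1 = 3 × 0.52085089 × 0.2783 = 0.434858 (base)
P(M+4) = C(3,2) × 0.7217^1 × 0.2783^2 = 3 × 0.7217 × 0.07745089 = 0.167689
Relative intensity = 0.167689 / 0.434858 × 100 = 38.6

38.6%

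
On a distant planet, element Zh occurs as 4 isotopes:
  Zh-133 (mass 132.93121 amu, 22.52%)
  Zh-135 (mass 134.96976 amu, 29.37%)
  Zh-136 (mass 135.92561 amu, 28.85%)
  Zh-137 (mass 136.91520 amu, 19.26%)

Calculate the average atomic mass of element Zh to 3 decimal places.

135.161 amu

The abundance-weighted mean is 0.2252 × 132.93121 + 0.2937 × 134.96976 + 0.2885 × 135.92561 + 0.1926 × 136.91520
= 29.936108 + 39.640619 + 39.214538 + 26.369868 = 135.161133 amu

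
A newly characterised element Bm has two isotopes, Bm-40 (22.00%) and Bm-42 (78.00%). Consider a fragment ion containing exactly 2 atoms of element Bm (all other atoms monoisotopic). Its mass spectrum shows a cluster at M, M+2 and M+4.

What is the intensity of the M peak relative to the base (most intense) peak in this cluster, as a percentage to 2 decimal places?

(0.2200 + 0.7800)^2 gives M 0.0484, M+2 0.3432, M+4 0.6084; the largest is M+4.
P(M+4) = C(2,2) × 0.2200^0 × 0.7800^2 = 1 × 1.0000 × 0.6084 = 0.608400 (base)
P(M) = C(2,0) × 0.2200^2 × 0.7800^0 = 1 × 0.0484 × 1.0000 = 0.048400
Relative intensity = 0.048400 / 0.608400 × 100 = 7.96

7.96%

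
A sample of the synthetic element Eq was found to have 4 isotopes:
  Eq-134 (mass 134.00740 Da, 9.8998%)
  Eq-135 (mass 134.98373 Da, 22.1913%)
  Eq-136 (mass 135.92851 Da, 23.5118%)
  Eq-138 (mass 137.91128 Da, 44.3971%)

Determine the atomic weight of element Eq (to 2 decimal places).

136.41 Da

Average mass = Σ (abundance × isotope mass) = 0.098998 × 134.00740 + 0.221913 × 134.98373 + 0.235118 × 135.92851 + 0.443971 × 137.91128
= 13.266465 + 29.954644 + 31.959239 + 61.228609 = 136.408957 Da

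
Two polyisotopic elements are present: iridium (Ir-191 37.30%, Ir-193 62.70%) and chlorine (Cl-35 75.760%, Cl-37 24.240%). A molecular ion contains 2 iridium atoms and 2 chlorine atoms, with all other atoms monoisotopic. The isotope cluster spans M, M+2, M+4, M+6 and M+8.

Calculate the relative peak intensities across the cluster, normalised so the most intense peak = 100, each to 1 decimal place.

19.7 : 78.8 : 100.0 : 42.4 : 5.7

Iridium pattern (n=2): 0.139129 : 0.467742 : 0.393129
Chlorine pattern (n=2): 0.57395776 : 0.36728448 : 0.05875776
Convolve the two distributions (both contribute in 2-u steps):
  M: 0.139129×0.57395776 = 0.079854
  M+2: 0.139129×0.36728448 + 0.467742×0.57395776 = 0.319564
  M+4: 0.139129×0.05875776 + 0.467742×0.36728448 + 0.393129×0.57395776 = 0.405609
  M+6: 0.467742×0.05875776 + 0.393129×0.36728448 = 0.171874
  M+8: 0.393129×0.05875776 = 0.023099
Scale to base peak (0.405609) = 100: 19.7 : 78.8 : 100.0 : 42.4 : 5.7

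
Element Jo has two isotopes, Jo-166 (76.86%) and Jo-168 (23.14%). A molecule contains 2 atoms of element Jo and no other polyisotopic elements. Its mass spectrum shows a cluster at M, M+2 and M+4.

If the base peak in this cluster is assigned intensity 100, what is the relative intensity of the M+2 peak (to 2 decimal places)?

60.21

Binomial terms of (0.7686 + 0.2314)^2: M 0.5907, M+2 0.3557, M+4 0.0535 → M is the base peak.
P(M) = C(2,0) × 0.7686^2 × 0.2314^0 = 1 × 0.59074596 × 1.0000 = 0.590746 (base)
P(M+2) = C(2,1) × 0.7686^1 × 0.2314^1 = 2 × 0.7686 × 0.2314 = 0.355708
Relative intensity = 0.355708 / 0.590746 × 100 = 60.21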